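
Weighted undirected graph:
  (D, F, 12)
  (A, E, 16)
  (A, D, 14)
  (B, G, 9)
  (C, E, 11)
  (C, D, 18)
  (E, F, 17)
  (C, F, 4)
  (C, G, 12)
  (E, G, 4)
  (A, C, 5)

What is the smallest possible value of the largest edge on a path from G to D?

12

A few of the G→D routes:
G→C→A→D: max(12, 5, 14) = 14
G→E→C→F→D: max(4, 11, 4, 12) = 12
G→C→F→D: max(12, 4, 12) = 12
G→E→C→A→D: max(4, 11, 5, 14) = 14
The minimum achievable maximum is 12.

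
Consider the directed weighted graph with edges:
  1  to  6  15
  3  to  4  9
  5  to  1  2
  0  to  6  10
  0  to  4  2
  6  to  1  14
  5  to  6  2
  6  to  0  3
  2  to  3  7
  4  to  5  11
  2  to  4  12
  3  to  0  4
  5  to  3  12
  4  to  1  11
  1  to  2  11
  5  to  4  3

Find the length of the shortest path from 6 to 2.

25

Routes from 6 to 2:
6 - 0 - 4 - 5 - 1 - 2: 3 + 2 + 11 + 2 + 11 = 29
6 - 0 - 4 - 1 - 2: 3 + 2 + 11 + 11 = 27
6 - 1 - 2: 14 + 11 = 25
Best route has total 25.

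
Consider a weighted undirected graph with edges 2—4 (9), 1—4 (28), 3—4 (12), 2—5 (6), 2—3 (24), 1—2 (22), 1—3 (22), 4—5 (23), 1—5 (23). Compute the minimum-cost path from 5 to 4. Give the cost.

Checking several routes:
5 - 2 - 4: 6 + 9 = 15
5 - 2 - 3 - 4: 6 + 24 + 12 = 42
5 - 4: 23
The minimum is 15.

15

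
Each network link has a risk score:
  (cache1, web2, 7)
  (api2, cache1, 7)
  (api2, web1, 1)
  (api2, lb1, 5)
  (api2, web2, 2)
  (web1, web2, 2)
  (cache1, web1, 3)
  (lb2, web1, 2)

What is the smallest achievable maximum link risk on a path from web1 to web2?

Some routes from web1 to web2:
web1→cache1→web2: max(3, 7) = 7
web1→web2: max(2) = 2
web1→api2→web2: max(1, 2) = 2
The minimum achievable maximum is 2.

2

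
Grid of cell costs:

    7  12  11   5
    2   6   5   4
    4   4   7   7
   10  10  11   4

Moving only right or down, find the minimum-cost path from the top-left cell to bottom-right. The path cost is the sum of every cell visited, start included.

35

Take r0c0→r1c0→r1c1→r1c2→r1c3→r2c3→r3c3 for a total of 7 + 2 + 6 + 5 + 4 + 7 + 4 = 35.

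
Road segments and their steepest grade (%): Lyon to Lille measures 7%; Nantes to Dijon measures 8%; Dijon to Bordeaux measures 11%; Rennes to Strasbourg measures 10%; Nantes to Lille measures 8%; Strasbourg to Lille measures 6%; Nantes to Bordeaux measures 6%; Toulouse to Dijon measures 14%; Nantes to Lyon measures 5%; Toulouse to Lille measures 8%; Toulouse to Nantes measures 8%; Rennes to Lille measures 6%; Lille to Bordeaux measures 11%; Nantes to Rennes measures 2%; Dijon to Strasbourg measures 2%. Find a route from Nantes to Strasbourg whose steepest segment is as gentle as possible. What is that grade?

Comparing a few candidate routes:
Nantes→Lyon→Lille→Strasbourg: max(5, 7, 6) = 7
Nantes→Rennes→Lille→Strasbourg: max(2, 6, 6) = 6
Nantes→Toulouse→Lille→Strasbourg: max(8, 8, 6) = 8
Smallest bottleneck: 6%.

6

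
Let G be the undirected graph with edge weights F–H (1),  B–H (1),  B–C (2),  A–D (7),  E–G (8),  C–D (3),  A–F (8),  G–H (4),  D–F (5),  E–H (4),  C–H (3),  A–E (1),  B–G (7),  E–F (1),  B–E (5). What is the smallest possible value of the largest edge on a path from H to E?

1

Some routes from H to E:
H → B → C → D → F → E: max(1, 2, 3, 5, 1) = 5
H → E: max(4) = 4
H → F → E: max(1, 1) = 1
H → F → D → C → B → E: max(1, 5, 3, 2, 5) = 5
H → C → D → F → E: max(3, 3, 5, 1) = 5
H → B → E: max(1, 5) = 5
Best route has worst link 1.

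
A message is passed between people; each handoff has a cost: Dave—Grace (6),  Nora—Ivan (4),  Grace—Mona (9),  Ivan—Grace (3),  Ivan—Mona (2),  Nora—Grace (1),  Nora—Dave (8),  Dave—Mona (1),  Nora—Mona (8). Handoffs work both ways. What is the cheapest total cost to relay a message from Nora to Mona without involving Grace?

6

Routes from Nora to Mona avoiding Grace:
Nora → Ivan → Mona: 4 + 2 = 6
Nora → Dave → Mona: 8 + 1 = 9
Nora → Mona: 8
The minimum is 6.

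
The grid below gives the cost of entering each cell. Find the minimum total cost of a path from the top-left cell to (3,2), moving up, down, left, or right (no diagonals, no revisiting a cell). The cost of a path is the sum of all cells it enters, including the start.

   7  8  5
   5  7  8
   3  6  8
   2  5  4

26

One optimal route is r0c0→r1c0→r2c0→r3c0→r3c1→r3c2.
Its cost is 7 + 5 + 3 + 2 + 5 + 4 = 26.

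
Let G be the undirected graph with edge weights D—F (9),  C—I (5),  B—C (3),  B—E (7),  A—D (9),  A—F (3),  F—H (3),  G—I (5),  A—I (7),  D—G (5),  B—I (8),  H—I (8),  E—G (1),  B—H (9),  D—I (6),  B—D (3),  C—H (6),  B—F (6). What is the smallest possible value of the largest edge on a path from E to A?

Checking several routes:
E -> G -> I -> C -> H -> F -> A: max(1, 5, 5, 6, 3, 3) = 6
E -> G -> D -> B -> F -> A: max(1, 5, 3, 6, 3) = 6
E -> G -> D -> I -> C -> B -> F -> A: max(1, 5, 6, 5, 3, 6, 3) = 6
E -> G -> D -> B -> C -> H -> F -> A: max(1, 5, 3, 3, 6, 3, 3) = 6
E -> G -> I -> C -> B -> F -> A: max(1, 5, 5, 3, 6, 3) = 6
E -> G -> D -> I -> C -> H -> F -> A: max(1, 5, 6, 5, 6, 3, 3) = 6
Best route has worst link 6.

6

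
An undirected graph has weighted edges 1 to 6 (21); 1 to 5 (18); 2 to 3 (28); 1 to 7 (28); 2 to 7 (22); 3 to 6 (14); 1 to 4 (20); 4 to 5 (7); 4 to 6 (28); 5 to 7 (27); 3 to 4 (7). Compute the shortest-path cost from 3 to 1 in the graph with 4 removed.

Candidate routes:
3 -> 2 -> 7 -> 5 -> 1: 28 + 22 + 27 + 18 = 95
3 -> 2 -> 7 -> 1: 28 + 22 + 28 = 78
3 -> 6 -> 1: 14 + 21 = 35
The minimum is 35.

35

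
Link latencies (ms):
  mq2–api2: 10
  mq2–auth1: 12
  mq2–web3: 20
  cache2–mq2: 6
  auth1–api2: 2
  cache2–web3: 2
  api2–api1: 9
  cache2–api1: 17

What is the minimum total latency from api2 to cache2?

16

A few of the api2→cache2 routes:
api2→auth1→mq2→cache2: 2 + 12 + 6 = 20
api2→mq2→cache2: 10 + 6 = 16
api2→api1→cache2: 9 + 17 = 26
api2→mq2→web3→cache2: 10 + 20 + 2 = 32
Shortest: 16 ms.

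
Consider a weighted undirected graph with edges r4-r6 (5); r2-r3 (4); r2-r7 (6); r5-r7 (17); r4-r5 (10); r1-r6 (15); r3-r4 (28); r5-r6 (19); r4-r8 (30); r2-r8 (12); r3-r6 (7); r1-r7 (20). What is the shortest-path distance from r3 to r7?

Checking several routes:
r3 → r6 → r1 → r7: 7 + 15 + 20 = 42
r3 → r2 → r7: 4 + 6 = 10
r3 → r6 → r4 → r5 → r7: 7 + 5 + 10 + 17 = 39
r3 → r6 → r5 → r7: 7 + 19 + 17 = 43
Best route has total 10.

10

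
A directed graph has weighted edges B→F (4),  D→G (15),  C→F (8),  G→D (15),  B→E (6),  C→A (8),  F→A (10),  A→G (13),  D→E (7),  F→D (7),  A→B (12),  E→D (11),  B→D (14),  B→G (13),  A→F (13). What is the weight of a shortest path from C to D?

15

Some routes from C to D:
C - F - D: 8 + 7 = 15
C - A - B - D: 8 + 12 + 14 = 34
C - A - B - E - D: 8 + 12 + 6 + 11 = 37
C - A - B - F - D: 8 + 12 + 4 + 7 = 31
C - A - F - D: 8 + 13 + 7 = 28
C - A - G - D: 8 + 13 + 15 = 36
Best route has total 15.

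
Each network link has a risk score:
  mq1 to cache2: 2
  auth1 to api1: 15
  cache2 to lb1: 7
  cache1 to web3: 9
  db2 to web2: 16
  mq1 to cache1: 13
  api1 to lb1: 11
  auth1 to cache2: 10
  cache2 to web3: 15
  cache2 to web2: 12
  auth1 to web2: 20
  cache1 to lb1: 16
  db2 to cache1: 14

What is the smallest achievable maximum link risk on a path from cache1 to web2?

13

Comparing a few candidate routes:
cache1 -> web3 -> cache2 -> web2: max(9, 15, 12) = 15
cache1 -> lb1 -> cache2 -> web2: max(16, 7, 12) = 16
cache1 -> lb1 -> api1 -> auth1 -> cache2 -> web2: max(16, 11, 15, 10, 12) = 16
cache1 -> mq1 -> cache2 -> web2: max(13, 2, 12) = 13
cache1 -> db2 -> web2: max(14, 16) = 16
cache1 -> lb1 -> api1 -> auth1 -> web2: max(16, 11, 15, 20) = 20
Smallest bottleneck: 13.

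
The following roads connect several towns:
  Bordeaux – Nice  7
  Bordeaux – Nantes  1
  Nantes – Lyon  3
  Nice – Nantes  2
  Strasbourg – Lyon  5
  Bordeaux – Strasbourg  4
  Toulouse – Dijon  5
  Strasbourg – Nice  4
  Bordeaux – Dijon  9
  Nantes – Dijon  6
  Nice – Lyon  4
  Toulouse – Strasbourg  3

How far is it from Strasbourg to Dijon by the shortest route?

8

Comparing a few candidate routes:
Strasbourg - Bordeaux - Dijon: 4 + 9 = 13
Strasbourg - Toulouse - Dijon: 3 + 5 = 8
Strasbourg - Nice - Nantes - Dijon: 4 + 2 + 6 = 12
Strasbourg - Bordeaux - Nantes - Dijon: 4 + 1 + 6 = 11
Shortest: 8.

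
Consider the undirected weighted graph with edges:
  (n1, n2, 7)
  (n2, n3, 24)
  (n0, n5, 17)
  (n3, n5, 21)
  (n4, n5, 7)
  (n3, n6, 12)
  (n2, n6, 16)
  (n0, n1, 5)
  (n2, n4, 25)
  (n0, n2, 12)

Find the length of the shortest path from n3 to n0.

A few of the n3→n0 routes:
n3 → n6 → n2 → n1 → n0: 12 + 16 + 7 + 5 = 40
n3 → n2 → n1 → n0: 24 + 7 + 5 = 36
n3 → n6 → n2 → n0: 12 + 16 + 12 = 40
n3 → n5 → n4 → n2 → n0: 21 + 7 + 25 + 12 = 65
n3 → n5 → n0: 21 + 17 = 38
n3 → n2 → n0: 24 + 12 = 36
Best route has total 36.

36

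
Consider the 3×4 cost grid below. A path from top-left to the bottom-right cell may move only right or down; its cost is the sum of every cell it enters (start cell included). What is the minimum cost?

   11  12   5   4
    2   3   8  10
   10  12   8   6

Best path: (0,0)→(1,0)→(1,1)→(1,2)→(2,2)→(2,3)
Cost: 11 + 2 + 3 + 8 + 8 + 6 = 38

38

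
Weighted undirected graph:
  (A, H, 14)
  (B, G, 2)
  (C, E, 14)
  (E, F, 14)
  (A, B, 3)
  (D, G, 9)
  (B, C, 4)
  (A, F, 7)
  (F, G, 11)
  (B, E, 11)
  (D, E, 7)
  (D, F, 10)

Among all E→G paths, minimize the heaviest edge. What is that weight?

Comparing a few candidate routes:
E-D-F-A-B-G: max(7, 10, 7, 3, 2) = 10
E-B-A-F-D-G: max(11, 3, 7, 10, 9) = 11
E-D-G: max(7, 9) = 9
E-B-A-F-G: max(11, 3, 7, 11) = 11
E-B-G: max(11, 2) = 11
Best route has worst link 9.

9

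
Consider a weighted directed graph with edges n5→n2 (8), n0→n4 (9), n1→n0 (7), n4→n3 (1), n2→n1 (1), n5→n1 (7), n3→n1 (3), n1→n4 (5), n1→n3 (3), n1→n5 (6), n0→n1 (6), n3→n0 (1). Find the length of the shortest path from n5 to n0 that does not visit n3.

14

Paths from n5 to n0 avoiding n3:
n5→n1→n0: 7 + 7 = 14
n5→n2→n1→n0: 8 + 1 + 7 = 16
Shortest: 14.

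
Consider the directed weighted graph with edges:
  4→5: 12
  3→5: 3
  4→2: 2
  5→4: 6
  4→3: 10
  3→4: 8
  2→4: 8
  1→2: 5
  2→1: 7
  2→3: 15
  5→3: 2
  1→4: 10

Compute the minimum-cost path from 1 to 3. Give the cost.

Paths from 1 to 3:
1-4-2-3: 10 + 2 + 15 = 27
1-2-4-5-3: 5 + 8 + 12 + 2 = 27
1-4-5-3: 10 + 12 + 2 = 24
1-4-3: 10 + 10 = 20
1-2-4-3: 5 + 8 + 10 = 23
1-2-3: 5 + 15 = 20
Best route has total 20.

20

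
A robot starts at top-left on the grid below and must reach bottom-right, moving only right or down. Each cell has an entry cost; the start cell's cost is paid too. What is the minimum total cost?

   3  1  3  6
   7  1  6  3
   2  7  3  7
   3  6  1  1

Cheapest: (0,0) → (0,1) → (1,1) → (1,2) → (2,2) → (3,2) → (3,3)
  3 + 1 + 1 + 6 + 3 + 1 + 1 = 16
For comparison, the top-then-right route costs 24.

16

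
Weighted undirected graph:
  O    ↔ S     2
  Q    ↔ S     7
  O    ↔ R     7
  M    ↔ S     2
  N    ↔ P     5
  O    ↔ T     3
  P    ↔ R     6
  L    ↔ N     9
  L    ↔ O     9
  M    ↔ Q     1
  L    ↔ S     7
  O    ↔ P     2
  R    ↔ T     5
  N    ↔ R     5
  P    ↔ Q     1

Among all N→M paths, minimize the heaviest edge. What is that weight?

5

A few of the N→M routes:
N - R - T - O - S - M: max(5, 5, 3, 2, 2) = 5
N - R - T - O - P - Q - M: max(5, 5, 3, 2, 1, 1) = 5
N - P - Q - M: max(5, 1, 1) = 5
N - P - O - S - M: max(5, 2, 2, 2) = 5
The minimum achievable maximum is 5.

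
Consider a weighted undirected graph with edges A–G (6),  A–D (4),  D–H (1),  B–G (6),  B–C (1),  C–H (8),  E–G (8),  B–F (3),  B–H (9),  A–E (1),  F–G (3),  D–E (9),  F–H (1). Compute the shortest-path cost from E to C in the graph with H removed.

Checking several routes:
E - A - G - B - C: 1 + 6 + 6 + 1 = 14
E - G - B - C: 8 + 6 + 1 = 15
E - G - F - B - C: 8 + 3 + 3 + 1 = 15
E - A - G - F - B - C: 1 + 6 + 3 + 3 + 1 = 14
Best route has total 14.

14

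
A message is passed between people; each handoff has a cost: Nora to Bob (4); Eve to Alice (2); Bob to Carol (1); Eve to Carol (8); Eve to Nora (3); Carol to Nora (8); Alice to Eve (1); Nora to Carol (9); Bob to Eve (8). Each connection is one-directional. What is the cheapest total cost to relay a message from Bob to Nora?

9

Routes from Bob to Nora:
Bob → Eve → Carol → Nora: 8 + 8 + 8 = 24
Bob → Eve → Nora: 8 + 3 = 11
Bob → Carol → Nora: 1 + 8 = 9
Best route has total 9.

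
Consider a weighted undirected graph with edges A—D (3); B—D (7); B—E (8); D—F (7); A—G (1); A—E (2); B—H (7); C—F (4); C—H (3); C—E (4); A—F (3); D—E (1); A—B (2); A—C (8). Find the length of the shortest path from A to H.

9

A few of the A→H routes:
A→B→H: 2 + 7 = 9
A→E→C→H: 2 + 4 + 3 = 9
A→C→H: 8 + 3 = 11
A→D→E→C→H: 3 + 1 + 4 + 3 = 11
A→F→C→H: 3 + 4 + 3 = 10
Best route has total 9.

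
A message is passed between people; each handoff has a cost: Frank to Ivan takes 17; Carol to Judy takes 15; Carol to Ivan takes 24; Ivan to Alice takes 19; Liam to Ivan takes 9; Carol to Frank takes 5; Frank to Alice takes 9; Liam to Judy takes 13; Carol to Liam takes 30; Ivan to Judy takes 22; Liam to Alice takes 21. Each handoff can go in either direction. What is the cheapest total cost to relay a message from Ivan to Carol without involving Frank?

24

Checking several routes:
Ivan - Liam - Judy - Carol: 9 + 13 + 15 = 37
Ivan - Carol: 24
Ivan - Judy - Carol: 22 + 15 = 37
Shortest: 24.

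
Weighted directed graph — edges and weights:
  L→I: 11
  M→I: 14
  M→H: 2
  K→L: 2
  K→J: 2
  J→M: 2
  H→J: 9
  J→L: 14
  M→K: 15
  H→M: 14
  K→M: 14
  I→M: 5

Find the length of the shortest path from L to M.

16

Routes from L to M:
L → I → M: 11 + 5 = 16
Best route has total 16.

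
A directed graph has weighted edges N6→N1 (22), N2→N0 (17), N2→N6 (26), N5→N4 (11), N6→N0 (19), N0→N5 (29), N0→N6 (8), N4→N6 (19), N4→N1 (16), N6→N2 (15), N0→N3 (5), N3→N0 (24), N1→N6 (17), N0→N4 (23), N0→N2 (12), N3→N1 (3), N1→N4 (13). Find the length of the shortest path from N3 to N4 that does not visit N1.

47

Routes from N3 to N4 avoiding N1:
N3 → N0 → N5 → N4: 24 + 29 + 11 = 64
N3 → N0 → N4: 24 + 23 = 47
Best route has total 47.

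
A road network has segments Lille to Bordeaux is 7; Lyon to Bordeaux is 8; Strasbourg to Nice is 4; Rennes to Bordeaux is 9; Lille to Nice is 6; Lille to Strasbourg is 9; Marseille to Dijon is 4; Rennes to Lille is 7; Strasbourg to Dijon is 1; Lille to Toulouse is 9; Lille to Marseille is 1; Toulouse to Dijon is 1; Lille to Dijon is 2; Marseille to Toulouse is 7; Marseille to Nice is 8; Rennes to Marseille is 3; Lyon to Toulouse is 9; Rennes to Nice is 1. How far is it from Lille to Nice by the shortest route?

5

Checking several routes:
Lille → Marseille → Rennes → Nice: 1 + 3 + 1 = 5
Lille → Rennes → Nice: 7 + 1 = 8
Lille → Nice: 6
Lille → Marseille → Nice: 1 + 8 = 9
Lille → Dijon → Marseille → Rennes → Nice: 2 + 4 + 3 + 1 = 10
Lille → Dijon → Strasbourg → Nice: 2 + 1 + 4 = 7
Best route has total 5.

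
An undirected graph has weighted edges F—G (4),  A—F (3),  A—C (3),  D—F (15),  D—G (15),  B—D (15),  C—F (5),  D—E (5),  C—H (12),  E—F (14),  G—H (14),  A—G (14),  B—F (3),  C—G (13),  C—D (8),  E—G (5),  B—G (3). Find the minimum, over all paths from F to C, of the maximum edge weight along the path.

3

Comparing a few candidate routes:
F-C: max(5) = 5
F-A-C: max(3, 3) = 3
F-B-G-E-D-C: max(3, 3, 5, 5, 8) = 8
The minimum achievable maximum is 3.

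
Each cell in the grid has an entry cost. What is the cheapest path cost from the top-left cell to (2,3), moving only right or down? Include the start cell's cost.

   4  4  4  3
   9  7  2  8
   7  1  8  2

24

Take (0,0) -> (0,1) -> (0,2) -> (1,2) -> (1,3) -> (2,3) for a total of 4 + 4 + 4 + 2 + 8 + 2 = 24.
(Top row then right column would cost 25.)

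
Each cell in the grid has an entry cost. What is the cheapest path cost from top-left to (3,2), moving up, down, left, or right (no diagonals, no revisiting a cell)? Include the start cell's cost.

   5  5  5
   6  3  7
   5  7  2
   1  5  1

23

Take (0,0) → (0,1) → (1,1) → (1,2) → (2,2) → (3,2) for a total of 5 + 5 + 3 + 7 + 2 + 1 = 23.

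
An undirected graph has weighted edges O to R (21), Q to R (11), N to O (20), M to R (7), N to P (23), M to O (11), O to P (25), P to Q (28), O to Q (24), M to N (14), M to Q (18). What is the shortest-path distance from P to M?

Checking several routes:
P-O-M: 25 + 11 = 36
P-N-M: 23 + 14 = 37
P-Q-R-M: 28 + 11 + 7 = 46
The minimum is 36.

36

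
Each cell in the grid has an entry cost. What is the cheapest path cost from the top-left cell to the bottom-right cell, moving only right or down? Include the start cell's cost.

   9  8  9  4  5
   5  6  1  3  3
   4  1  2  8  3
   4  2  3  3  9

Best path: (0,0) -> (1,0) -> (2,0) -> (2,1) -> (2,2) -> (3,2) -> (3,3) -> (3,4)
Cost: 9 + 5 + 4 + 1 + 2 + 3 + 3 + 9 = 36

36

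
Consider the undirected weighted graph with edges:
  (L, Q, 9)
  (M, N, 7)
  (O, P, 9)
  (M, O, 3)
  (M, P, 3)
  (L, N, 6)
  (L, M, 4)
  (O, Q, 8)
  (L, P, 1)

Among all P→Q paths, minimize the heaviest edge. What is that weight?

8

Comparing a few candidate routes:
P→L→N→M→O→Q: max(1, 6, 7, 3, 8) = 8
P→L→M→O→Q: max(1, 4, 3, 8) = 8
P→M→O→Q: max(3, 3, 8) = 8
P→M→N→L→Q: max(3, 7, 6, 9) = 9
Smallest bottleneck: 8.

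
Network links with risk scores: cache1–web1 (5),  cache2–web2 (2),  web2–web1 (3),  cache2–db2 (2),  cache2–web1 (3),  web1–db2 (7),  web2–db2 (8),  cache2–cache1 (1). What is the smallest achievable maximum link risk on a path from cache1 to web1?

Checking several routes:
cache1 - cache2 - db2 - web1: max(1, 2, 7) = 7
cache1 - cache2 - web2 - web1: max(1, 2, 3) = 3
cache1 - cache2 - web1: max(1, 3) = 3
cache1 - web1: max(5) = 5
The minimum achievable maximum is 3.

3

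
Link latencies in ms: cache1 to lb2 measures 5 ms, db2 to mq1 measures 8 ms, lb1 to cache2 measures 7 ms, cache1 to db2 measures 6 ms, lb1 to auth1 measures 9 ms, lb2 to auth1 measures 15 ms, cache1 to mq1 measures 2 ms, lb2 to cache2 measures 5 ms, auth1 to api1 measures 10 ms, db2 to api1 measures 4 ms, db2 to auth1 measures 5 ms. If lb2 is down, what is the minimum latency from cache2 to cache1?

Candidate routes:
cache2 -> lb1 -> auth1 -> api1 -> db2 -> mq1 -> cache1: 7 + 9 + 10 + 4 + 8 + 2 = 40
cache2 -> lb1 -> auth1 -> api1 -> db2 -> cache1: 7 + 9 + 10 + 4 + 6 = 36
cache2 -> lb1 -> auth1 -> db2 -> mq1 -> cache1: 7 + 9 + 5 + 8 + 2 = 31
cache2 -> lb1 -> auth1 -> db2 -> cache1: 7 + 9 + 5 + 6 = 27
Shortest: 27 ms.

27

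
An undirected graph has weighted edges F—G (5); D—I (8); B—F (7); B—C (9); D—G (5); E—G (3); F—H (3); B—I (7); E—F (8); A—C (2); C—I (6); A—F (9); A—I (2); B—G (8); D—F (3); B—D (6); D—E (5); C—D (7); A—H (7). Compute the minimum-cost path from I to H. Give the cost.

A few of the I→H routes:
I-C-A-H: 6 + 2 + 7 = 15
I-A-F-H: 2 + 9 + 3 = 14
I-A-H: 2 + 7 = 9
I-D-F-H: 8 + 3 + 3 = 14
Shortest: 9.

9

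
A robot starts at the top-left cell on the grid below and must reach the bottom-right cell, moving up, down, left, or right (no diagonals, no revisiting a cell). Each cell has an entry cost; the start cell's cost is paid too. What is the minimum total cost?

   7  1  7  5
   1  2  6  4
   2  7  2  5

Cheapest: (0,0) -> (0,1) -> (1,1) -> (1,2) -> (2,2) -> (2,3)
  7 + 1 + 2 + 6 + 2 + 5 = 23

23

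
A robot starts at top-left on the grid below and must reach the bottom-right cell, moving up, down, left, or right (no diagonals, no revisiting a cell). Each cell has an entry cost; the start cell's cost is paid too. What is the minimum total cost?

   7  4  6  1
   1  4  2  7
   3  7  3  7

Best path: [0,0] [1,0] [1,1] [1,2] [2,2] [2,3]
Cost: 7 + 1 + 4 + 2 + 3 + 7 = 24

24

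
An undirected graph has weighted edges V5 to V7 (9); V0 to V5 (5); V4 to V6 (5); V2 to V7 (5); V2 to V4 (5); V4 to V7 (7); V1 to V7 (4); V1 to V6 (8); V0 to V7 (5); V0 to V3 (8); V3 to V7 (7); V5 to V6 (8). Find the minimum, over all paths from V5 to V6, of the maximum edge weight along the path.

Checking several routes:
V5→V0→V7→V4→V6: max(5, 5, 7, 5) = 7
V5→V0→V7→V1→V6: max(5, 5, 4, 8) = 8
V5→V6: max(8) = 8
V5→V0→V7→V2→V4→V6: max(5, 5, 5, 5, 5) = 5
V5→V0→V3→V7→V2→V4→V6: max(5, 8, 7, 5, 5, 5) = 8
The minimum achievable maximum is 5.

5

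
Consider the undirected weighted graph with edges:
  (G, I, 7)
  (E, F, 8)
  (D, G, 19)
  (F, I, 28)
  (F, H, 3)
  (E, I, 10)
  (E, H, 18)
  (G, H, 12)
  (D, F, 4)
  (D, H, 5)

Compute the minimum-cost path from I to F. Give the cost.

18

A few of the I→F routes:
I-G-H-D-F: 7 + 12 + 5 + 4 = 28
I-E-F: 10 + 8 = 18
I-F: 28
I-G-H-F: 7 + 12 + 3 = 22
The minimum is 18.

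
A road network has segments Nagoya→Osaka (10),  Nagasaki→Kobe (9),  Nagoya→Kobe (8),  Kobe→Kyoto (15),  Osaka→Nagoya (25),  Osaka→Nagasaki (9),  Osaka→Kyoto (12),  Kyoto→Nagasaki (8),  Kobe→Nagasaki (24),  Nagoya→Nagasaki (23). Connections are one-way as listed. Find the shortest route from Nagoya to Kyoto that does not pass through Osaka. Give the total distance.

Routes from Nagoya to Kyoto avoiding Osaka:
Nagoya-Kobe-Kyoto: 8 + 15 = 23
Nagoya-Nagasaki-Kobe-Kyoto: 23 + 9 + 15 = 47
Shortest: 23 km.

23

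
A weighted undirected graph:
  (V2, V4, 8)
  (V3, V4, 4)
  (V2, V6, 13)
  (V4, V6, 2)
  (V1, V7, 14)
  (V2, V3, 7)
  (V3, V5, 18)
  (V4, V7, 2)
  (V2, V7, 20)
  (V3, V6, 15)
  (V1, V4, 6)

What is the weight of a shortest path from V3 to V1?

10

Some routes from V3 to V1:
V3 - V2 - V4 - V1: 7 + 8 + 6 = 21
V3 - V4 - V1: 4 + 6 = 10
V3 - V4 - V7 - V1: 4 + 2 + 14 = 20
V3 - V6 - V4 - V1: 15 + 2 + 6 = 23
Best route has total 10.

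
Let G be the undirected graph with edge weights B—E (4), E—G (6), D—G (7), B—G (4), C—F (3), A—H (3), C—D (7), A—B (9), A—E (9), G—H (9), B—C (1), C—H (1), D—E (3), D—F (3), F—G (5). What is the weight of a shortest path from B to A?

Some routes from B to A:
B - E - A: 4 + 9 = 13
B - G - H - A: 4 + 9 + 3 = 16
B - A: 9
B - C - H - A: 1 + 1 + 3 = 5
B - G - F - C - H - A: 4 + 5 + 3 + 1 + 3 = 16
The minimum is 5.

5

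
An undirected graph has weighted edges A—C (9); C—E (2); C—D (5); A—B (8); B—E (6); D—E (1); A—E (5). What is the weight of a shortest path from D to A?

6

A few of the D→A routes:
D -> E -> C -> A: 1 + 2 + 9 = 12
D -> C -> E -> A: 5 + 2 + 5 = 12
D -> E -> A: 1 + 5 = 6
The minimum is 6.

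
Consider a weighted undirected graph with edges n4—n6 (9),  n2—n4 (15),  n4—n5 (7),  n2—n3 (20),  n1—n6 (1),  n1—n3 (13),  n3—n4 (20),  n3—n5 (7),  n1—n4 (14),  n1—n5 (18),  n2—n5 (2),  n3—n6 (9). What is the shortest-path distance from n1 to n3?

Comparing a few candidate routes:
n1 - n3: 13
n1 - n6 - n3: 1 + 9 = 10
n1 - n4 - n5 - n3: 14 + 7 + 7 = 28
n1 - n5 - n3: 18 + 7 = 25
n1 - n6 - n4 - n5 - n3: 1 + 9 + 7 + 7 = 24
The minimum is 10.

10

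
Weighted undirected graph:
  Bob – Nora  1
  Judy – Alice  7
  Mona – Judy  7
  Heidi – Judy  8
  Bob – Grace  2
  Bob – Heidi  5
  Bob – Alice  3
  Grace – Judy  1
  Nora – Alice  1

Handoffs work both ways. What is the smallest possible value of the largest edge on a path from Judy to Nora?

2

Paths from Judy to Nora:
Judy→Alice→Bob→Nora: max(7, 3, 1) = 7
Judy→Grace→Bob→Alice→Nora: max(1, 2, 3, 1) = 3
Judy→Heidi→Bob→Alice→Nora: max(8, 5, 3, 1) = 8
Judy→Alice→Nora: max(7, 1) = 7
Judy→Heidi→Bob→Nora: max(8, 5, 1) = 8
Judy→Grace→Bob→Nora: max(1, 2, 1) = 2
The minimum achievable maximum is 2.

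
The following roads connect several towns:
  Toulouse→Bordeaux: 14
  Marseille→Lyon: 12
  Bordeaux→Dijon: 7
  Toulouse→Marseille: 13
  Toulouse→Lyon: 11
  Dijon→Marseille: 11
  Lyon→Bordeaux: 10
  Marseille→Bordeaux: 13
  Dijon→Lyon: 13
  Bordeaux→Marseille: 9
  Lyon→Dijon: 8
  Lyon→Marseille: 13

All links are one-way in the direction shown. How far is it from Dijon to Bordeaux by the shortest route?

23

Routes from Dijon to Bordeaux:
Dijon -> Marseille -> Bordeaux: 11 + 13 = 24
Dijon -> Lyon -> Bordeaux: 13 + 10 = 23
Dijon -> Lyon -> Marseille -> Bordeaux: 13 + 13 + 13 = 39
Dijon -> Marseille -> Lyon -> Bordeaux: 11 + 12 + 10 = 33
Shortest: 23.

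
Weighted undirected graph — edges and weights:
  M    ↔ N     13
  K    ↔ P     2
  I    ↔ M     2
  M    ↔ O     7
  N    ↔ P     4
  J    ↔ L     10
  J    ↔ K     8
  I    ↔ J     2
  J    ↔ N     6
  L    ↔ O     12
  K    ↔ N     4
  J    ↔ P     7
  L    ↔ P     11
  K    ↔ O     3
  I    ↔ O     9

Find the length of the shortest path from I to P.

Comparing a few candidate routes:
I - J - P: 2 + 7 = 9
I - O - K - P: 9 + 3 + 2 = 14
I - J - N - P: 2 + 6 + 4 = 12
I - J - K - P: 2 + 8 + 2 = 12
I - M - O - K - P: 2 + 7 + 3 + 2 = 14
Best route has total 9.

9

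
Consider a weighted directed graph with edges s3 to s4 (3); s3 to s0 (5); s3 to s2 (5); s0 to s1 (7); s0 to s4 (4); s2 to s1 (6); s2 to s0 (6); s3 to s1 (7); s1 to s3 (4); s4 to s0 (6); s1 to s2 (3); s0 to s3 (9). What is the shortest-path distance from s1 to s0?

9

Routes from s1 to s0:
s1 -> s3 -> s4 -> s0: 4 + 3 + 6 = 13
s1 -> s2 -> s0: 3 + 6 = 9
s1 -> s3 -> s0: 4 + 5 = 9
s1 -> s3 -> s2 -> s0: 4 + 5 + 6 = 15
Best route has total 9.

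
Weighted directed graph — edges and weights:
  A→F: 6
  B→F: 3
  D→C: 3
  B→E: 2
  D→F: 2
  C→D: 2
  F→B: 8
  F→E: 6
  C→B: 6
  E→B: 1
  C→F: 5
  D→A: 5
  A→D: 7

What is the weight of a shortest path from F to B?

Candidate routes:
F -> E -> B: 6 + 1 = 7
F -> B: 8
The minimum is 7.

7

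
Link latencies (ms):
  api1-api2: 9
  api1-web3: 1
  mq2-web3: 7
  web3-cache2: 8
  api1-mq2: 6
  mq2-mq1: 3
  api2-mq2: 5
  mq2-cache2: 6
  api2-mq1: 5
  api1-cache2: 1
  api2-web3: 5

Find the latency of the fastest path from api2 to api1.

6

Some routes from api2 to api1:
api2→web3→api1: 5 + 1 = 6
api2→mq2→api1: 5 + 6 = 11
api2→api1: 9
Best route has total 6 ms.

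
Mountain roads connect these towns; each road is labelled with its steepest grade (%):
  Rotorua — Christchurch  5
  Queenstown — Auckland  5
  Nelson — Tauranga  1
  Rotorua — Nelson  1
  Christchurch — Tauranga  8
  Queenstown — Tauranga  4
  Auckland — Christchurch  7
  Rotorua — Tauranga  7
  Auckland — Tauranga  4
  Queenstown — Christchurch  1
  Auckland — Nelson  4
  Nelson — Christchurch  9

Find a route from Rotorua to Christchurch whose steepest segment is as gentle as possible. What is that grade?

4

A few of the Rotorua→Christchurch routes:
Rotorua → Nelson → Auckland → Queenstown → Christchurch: max(1, 4, 5, 1) = 5
Rotorua → Nelson → Tauranga → Auckland → Queenstown → Christchurch: max(1, 1, 4, 5, 1) = 5
Rotorua → Nelson → Auckland → Tauranga → Queenstown → Christchurch: max(1, 4, 4, 4, 1) = 4
Rotorua → Nelson → Tauranga → Queenstown → Christchurch: max(1, 1, 4, 1) = 4
Best route has worst link 4%.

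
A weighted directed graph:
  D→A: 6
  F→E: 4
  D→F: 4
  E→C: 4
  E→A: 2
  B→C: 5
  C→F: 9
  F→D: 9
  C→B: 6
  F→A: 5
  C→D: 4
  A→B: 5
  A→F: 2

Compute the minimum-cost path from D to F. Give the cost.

4

Candidate routes:
D - A - B - C - F: 6 + 5 + 5 + 9 = 25
D - A - F: 6 + 2 = 8
D - F: 4
Shortest: 4.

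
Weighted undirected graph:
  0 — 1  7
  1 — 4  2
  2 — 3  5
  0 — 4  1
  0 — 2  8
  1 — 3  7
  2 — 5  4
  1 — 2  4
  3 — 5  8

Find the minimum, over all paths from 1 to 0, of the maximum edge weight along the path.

2

Paths from 1 to 0:
1→3→2→0: max(7, 5, 8) = 8
1→4→0: max(2, 1) = 2
1→0: max(7) = 7
1→3→5→2→0: max(7, 8, 4, 8) = 8
1→2→0: max(4, 8) = 8
Smallest bottleneck: 2.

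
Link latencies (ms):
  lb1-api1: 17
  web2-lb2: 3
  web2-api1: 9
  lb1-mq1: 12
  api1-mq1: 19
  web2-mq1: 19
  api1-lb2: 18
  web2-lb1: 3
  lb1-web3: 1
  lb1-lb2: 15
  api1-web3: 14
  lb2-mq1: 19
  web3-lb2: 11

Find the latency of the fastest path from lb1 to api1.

Checking several routes:
lb1-web3-lb2-web2-api1: 1 + 11 + 3 + 9 = 24
lb1-web2-api1: 3 + 9 = 12
lb1-web2-lb2-api1: 3 + 3 + 18 = 24
lb1-web3-api1: 1 + 14 = 15
lb1-api1: 17
Shortest: 12 ms.

12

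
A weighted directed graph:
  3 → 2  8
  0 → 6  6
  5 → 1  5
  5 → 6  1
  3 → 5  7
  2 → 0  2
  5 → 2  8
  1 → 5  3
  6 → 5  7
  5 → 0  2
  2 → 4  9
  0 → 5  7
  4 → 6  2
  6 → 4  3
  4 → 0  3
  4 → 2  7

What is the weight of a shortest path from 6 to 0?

6

Paths from 6 to 0:
6 - 5 - 2 - 0: 7 + 8 + 2 = 17
6 - 5 - 0: 7 + 2 = 9
6 - 4 - 2 - 0: 3 + 7 + 2 = 12
6 - 5 - 2 - 4 - 0: 7 + 8 + 9 + 3 = 27
6 - 4 - 0: 3 + 3 = 6
Shortest: 6.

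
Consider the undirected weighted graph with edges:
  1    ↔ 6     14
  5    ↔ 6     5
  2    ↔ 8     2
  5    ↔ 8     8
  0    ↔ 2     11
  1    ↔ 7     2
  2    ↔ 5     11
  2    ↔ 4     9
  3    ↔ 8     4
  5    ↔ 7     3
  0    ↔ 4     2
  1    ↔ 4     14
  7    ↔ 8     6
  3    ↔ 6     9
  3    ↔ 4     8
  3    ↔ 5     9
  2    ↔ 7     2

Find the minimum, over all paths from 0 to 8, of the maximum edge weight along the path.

8

Checking several routes:
0→4→3→5→7→8: max(2, 8, 9, 3, 6) = 9
0→4→3→5→8: max(2, 8, 9, 8) = 9
0→4→3→5→7→2→8: max(2, 8, 9, 3, 2, 2) = 9
0→4→3→6→5→8: max(2, 8, 9, 5, 8) = 9
0→4→3→8: max(2, 8, 4) = 8
0→4→3→6→5→7→8: max(2, 8, 9, 5, 3, 6) = 9
Smallest bottleneck: 8.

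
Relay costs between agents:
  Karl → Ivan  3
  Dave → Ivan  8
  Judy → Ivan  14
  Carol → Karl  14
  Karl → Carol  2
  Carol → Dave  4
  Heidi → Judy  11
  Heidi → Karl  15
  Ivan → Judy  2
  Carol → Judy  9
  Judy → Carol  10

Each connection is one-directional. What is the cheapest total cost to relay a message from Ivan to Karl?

26

Paths from Ivan to Karl:
Ivan → Judy → Carol → Karl: 2 + 10 + 14 = 26
Shortest: 26.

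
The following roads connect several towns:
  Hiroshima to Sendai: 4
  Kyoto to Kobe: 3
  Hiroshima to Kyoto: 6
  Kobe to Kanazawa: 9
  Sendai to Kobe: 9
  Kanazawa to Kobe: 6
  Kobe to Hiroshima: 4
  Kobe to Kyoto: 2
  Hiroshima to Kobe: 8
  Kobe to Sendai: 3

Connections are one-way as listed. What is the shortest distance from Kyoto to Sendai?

6

Paths from Kyoto to Sendai:
Kyoto - Kobe - Hiroshima - Sendai: 3 + 4 + 4 = 11
Kyoto - Kobe - Sendai: 3 + 3 = 6
Best route has total 6.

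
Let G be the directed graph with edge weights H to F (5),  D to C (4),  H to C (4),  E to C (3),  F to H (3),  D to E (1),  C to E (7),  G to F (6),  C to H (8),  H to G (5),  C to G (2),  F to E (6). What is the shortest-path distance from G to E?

Candidate routes:
G -> F -> H -> C -> E: 6 + 3 + 4 + 7 = 20
G -> F -> E: 6 + 6 = 12
The minimum is 12.

12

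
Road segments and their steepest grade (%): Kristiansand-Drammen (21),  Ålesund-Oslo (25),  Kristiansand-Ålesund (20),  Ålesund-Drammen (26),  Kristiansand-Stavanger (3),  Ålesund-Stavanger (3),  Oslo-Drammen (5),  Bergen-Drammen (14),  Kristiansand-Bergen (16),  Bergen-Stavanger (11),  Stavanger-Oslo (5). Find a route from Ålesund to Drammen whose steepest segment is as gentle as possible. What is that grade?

5

Checking several routes:
Ålesund -> Stavanger -> Oslo -> Drammen: max(3, 5, 5) = 5
Ålesund -> Stavanger -> Kristiansand -> Bergen -> Drammen: max(3, 3, 16, 14) = 16
Ålesund -> Stavanger -> Bergen -> Drammen: max(3, 11, 14) = 14
The minimum achievable maximum is 5%.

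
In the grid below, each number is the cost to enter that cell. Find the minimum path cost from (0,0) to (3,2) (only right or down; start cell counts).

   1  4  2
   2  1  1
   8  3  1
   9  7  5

Best path: [0,0] -> [1,0] -> [1,1] -> [1,2] -> [2,2] -> [3,2]
Cost: 1 + 2 + 1 + 1 + 1 + 5 = 11
(Top row then right column would cost 14.)

11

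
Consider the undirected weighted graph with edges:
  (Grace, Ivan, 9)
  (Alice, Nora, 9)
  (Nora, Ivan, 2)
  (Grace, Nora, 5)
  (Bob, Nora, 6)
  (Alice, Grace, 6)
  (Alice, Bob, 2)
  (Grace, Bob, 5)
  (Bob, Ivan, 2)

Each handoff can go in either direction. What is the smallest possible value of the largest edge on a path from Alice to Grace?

5

A few of the Alice→Grace routes:
Alice→Bob→Ivan→Nora→Grace: max(2, 2, 2, 5) = 5
Alice→Bob→Nora→Grace: max(2, 6, 5) = 6
Alice→Bob→Grace: max(2, 5) = 5
Smallest bottleneck: 5.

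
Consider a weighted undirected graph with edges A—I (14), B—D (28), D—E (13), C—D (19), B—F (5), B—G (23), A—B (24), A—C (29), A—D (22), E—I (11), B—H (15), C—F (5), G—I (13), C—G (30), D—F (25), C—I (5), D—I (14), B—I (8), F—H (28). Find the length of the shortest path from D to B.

Some routes from D to B:
D→C→I→B: 19 + 5 + 8 = 32
D→B: 28
D→C→F→B: 19 + 5 + 5 = 29
D→I→C→F→B: 14 + 5 + 5 + 5 = 29
D→F→B: 25 + 5 = 30
D→I→B: 14 + 8 = 22
The minimum is 22.

22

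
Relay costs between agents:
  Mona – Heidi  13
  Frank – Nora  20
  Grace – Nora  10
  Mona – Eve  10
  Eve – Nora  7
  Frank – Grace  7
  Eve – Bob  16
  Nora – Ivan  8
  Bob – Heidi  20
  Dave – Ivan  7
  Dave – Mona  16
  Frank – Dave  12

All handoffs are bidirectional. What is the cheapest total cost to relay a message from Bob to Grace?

Some routes from Bob to Grace:
Bob -> Heidi -> Mona -> Eve -> Nora -> Grace: 20 + 13 + 10 + 7 + 10 = 60
Bob -> Eve -> Mona -> Dave -> Frank -> Grace: 16 + 10 + 16 + 12 + 7 = 61
Bob -> Eve -> Nora -> Frank -> Grace: 16 + 7 + 20 + 7 = 50
Bob -> Eve -> Nora -> Grace: 16 + 7 + 10 = 33
Bob -> Eve -> Nora -> Ivan -> Dave -> Frank -> Grace: 16 + 7 + 8 + 7 + 12 + 7 = 57
Shortest: 33.

33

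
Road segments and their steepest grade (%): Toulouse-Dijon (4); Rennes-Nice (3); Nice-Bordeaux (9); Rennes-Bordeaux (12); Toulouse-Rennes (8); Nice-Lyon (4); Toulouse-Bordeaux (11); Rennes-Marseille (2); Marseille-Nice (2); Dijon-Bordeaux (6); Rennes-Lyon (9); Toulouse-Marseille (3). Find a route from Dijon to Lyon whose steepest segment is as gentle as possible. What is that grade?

4

A few of the Dijon→Lyon routes:
Dijon→Bordeaux→Nice→Marseille→Rennes→Lyon: max(6, 9, 2, 2, 9) = 9
Dijon→Toulouse→Rennes→Nice→Lyon: max(4, 8, 3, 4) = 8
Dijon→Toulouse→Rennes→Marseille→Nice→Lyon: max(4, 8, 2, 2, 4) = 8
Dijon→Toulouse→Marseille→Rennes→Nice→Lyon: max(4, 3, 2, 3, 4) = 4
Dijon→Bordeaux→Nice→Rennes→Lyon: max(6, 9, 3, 9) = 9
Dijon→Toulouse→Marseille→Nice→Lyon: max(4, 3, 2, 4) = 4
Smallest bottleneck: 4%.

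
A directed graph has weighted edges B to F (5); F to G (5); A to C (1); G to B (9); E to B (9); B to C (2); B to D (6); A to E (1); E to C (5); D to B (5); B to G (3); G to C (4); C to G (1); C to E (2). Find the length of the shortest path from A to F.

Candidate routes:
A→E→B→F: 1 + 9 + 5 = 15
A→E→C→G→B→F: 1 + 5 + 1 + 9 + 5 = 21
A→C→G→B→F: 1 + 1 + 9 + 5 = 16
A→C→E→B→F: 1 + 2 + 9 + 5 = 17
The minimum is 15.

15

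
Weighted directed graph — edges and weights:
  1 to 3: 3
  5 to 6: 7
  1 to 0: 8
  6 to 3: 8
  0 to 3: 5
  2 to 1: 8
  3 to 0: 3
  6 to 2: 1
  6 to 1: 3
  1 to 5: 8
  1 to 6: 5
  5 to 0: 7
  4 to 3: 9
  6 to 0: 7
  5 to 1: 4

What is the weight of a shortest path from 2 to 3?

11

Comparing a few candidate routes:
2 -> 1 -> 0 -> 3: 8 + 8 + 5 = 21
2 -> 1 -> 3: 8 + 3 = 11
2 -> 1 -> 5 -> 0 -> 3: 8 + 8 + 7 + 5 = 28
2 -> 1 -> 6 -> 0 -> 3: 8 + 5 + 7 + 5 = 25
2 -> 1 -> 6 -> 3: 8 + 5 + 8 = 21
The minimum is 11.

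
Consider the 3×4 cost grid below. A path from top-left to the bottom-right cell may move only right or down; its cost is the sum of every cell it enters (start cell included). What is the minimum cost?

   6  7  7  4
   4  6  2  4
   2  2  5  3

One optimal route is r0c0 r1c0 r2c0 r2c1 r2c2 r2c3.
Its cost is 6 + 4 + 2 + 2 + 5 + 3 = 22.
(Top row then right column would cost 31.)

22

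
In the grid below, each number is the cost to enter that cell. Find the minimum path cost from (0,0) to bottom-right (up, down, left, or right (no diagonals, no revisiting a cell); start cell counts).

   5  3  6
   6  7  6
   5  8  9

29

Best path: r0c0 -> r0c1 -> r0c2 -> r1c2 -> r2c2
Cost: 5 + 3 + 6 + 6 + 9 = 29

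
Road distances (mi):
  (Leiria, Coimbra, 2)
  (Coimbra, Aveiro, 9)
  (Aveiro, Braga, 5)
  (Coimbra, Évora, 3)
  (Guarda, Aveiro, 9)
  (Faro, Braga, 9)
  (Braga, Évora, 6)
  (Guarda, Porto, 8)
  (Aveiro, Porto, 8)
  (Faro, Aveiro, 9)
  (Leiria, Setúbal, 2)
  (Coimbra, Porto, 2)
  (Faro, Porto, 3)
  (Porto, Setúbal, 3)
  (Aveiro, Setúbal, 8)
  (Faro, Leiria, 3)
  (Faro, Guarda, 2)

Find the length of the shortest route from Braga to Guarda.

Some routes from Braga to Guarda:
Braga-Aveiro-Faro-Guarda: 5 + 9 + 2 = 16
Braga-Faro-Guarda: 9 + 2 = 11
Braga-Aveiro-Guarda: 5 + 9 = 14
Braga-Évora-Coimbra-Leiria-Faro-Guarda: 6 + 3 + 2 + 3 + 2 = 16
Braga-Évora-Coimbra-Porto-Faro-Guarda: 6 + 3 + 2 + 3 + 2 = 16
Best route has total 11 mi.

11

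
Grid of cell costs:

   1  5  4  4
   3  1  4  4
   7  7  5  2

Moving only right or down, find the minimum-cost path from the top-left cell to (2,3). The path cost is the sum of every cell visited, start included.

Path (0,0) → (1,0) → (1,1) → (1,2) → (1,3) → (2,3): 1 + 3 + 1 + 4 + 4 + 2 = 15.

15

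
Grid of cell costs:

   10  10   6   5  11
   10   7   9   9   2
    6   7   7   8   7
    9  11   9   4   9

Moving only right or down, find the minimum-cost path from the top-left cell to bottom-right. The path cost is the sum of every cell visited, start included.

58

Cheapest: r0c0 r0c1 r0c2 r0c3 r1c3 r1c4 r2c4 r3c4
  10 + 10 + 6 + 5 + 9 + 2 + 7 + 9 = 58
(Top row then right column would cost 60.)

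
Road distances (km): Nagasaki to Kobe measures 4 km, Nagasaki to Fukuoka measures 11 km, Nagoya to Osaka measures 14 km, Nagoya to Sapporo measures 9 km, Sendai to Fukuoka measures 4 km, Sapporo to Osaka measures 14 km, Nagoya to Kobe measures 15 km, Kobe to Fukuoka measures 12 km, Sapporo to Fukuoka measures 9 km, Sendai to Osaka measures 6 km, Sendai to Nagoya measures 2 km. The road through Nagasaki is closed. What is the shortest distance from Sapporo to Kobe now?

21

Comparing a few candidate routes:
Sapporo→Fukuoka→Sendai→Nagoya→Kobe: 9 + 4 + 2 + 15 = 30
Sapporo→Nagoya→Sendai→Fukuoka→Kobe: 9 + 2 + 4 + 12 = 27
Sapporo→Nagoya→Kobe: 9 + 15 = 24
Sapporo→Fukuoka→Kobe: 9 + 12 = 21
The minimum is 21 km.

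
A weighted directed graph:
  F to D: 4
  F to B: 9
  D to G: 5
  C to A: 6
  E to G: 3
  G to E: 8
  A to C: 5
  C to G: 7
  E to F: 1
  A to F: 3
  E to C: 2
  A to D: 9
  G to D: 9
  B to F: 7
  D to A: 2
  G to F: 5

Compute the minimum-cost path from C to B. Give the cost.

18

Some routes from C to B:
C→A→F→B: 6 + 3 + 9 = 18
C→G→D→A→F→B: 7 + 9 + 2 + 3 + 9 = 30
C→G→F→B: 7 + 5 + 9 = 21
C→A→D→G→F→B: 6 + 9 + 5 + 5 + 9 = 34
C→G→E→F→B: 7 + 8 + 1 + 9 = 25
The minimum is 18.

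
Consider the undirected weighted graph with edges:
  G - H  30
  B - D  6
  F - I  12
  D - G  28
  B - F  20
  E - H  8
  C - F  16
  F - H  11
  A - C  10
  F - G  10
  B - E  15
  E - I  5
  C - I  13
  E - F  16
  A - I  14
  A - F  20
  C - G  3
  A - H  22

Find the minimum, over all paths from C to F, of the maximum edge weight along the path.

10

Comparing a few candidate routes:
C-I-E-H-F: max(13, 5, 8, 11) = 13
C-I-F: max(13, 12) = 13
C-G-F: max(3, 10) = 10
Best route has worst link 10.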